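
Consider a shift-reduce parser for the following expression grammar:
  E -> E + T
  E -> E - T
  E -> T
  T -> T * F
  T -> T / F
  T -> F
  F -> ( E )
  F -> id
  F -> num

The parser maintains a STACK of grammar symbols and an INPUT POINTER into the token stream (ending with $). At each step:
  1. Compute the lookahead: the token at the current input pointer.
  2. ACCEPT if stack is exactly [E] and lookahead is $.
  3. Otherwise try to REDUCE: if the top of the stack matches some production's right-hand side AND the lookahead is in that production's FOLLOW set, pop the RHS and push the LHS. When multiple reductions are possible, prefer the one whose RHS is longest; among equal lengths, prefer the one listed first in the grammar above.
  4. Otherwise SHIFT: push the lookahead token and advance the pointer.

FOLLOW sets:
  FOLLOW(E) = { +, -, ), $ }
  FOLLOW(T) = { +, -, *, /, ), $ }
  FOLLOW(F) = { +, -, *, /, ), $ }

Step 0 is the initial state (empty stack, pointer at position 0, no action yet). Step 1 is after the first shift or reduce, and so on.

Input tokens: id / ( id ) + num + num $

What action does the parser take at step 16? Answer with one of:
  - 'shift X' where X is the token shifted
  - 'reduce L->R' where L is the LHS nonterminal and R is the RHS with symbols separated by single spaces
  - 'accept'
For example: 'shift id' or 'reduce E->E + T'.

Answer: reduce F->num

Derivation:
Step 1: shift id. Stack=[id] ptr=1 lookahead=/ remaining=[/ ( id ) + num + num $]
Step 2: reduce F->id. Stack=[F] ptr=1 lookahead=/ remaining=[/ ( id ) + num + num $]
Step 3: reduce T->F. Stack=[T] ptr=1 lookahead=/ remaining=[/ ( id ) + num + num $]
Step 4: shift /. Stack=[T /] ptr=2 lookahead=( remaining=[( id ) + num + num $]
Step 5: shift (. Stack=[T / (] ptr=3 lookahead=id remaining=[id ) + num + num $]
Step 6: shift id. Stack=[T / ( id] ptr=4 lookahead=) remaining=[) + num + num $]
Step 7: reduce F->id. Stack=[T / ( F] ptr=4 lookahead=) remaining=[) + num + num $]
Step 8: reduce T->F. Stack=[T / ( T] ptr=4 lookahead=) remaining=[) + num + num $]
Step 9: reduce E->T. Stack=[T / ( E] ptr=4 lookahead=) remaining=[) + num + num $]
Step 10: shift ). Stack=[T / ( E )] ptr=5 lookahead=+ remaining=[+ num + num $]
Step 11: reduce F->( E ). Stack=[T / F] ptr=5 lookahead=+ remaining=[+ num + num $]
Step 12: reduce T->T / F. Stack=[T] ptr=5 lookahead=+ remaining=[+ num + num $]
Step 13: reduce E->T. Stack=[E] ptr=5 lookahead=+ remaining=[+ num + num $]
Step 14: shift +. Stack=[E +] ptr=6 lookahead=num remaining=[num + num $]
Step 15: shift num. Stack=[E + num] ptr=7 lookahead=+ remaining=[+ num $]
Step 16: reduce F->num. Stack=[E + F] ptr=7 lookahead=+ remaining=[+ num $]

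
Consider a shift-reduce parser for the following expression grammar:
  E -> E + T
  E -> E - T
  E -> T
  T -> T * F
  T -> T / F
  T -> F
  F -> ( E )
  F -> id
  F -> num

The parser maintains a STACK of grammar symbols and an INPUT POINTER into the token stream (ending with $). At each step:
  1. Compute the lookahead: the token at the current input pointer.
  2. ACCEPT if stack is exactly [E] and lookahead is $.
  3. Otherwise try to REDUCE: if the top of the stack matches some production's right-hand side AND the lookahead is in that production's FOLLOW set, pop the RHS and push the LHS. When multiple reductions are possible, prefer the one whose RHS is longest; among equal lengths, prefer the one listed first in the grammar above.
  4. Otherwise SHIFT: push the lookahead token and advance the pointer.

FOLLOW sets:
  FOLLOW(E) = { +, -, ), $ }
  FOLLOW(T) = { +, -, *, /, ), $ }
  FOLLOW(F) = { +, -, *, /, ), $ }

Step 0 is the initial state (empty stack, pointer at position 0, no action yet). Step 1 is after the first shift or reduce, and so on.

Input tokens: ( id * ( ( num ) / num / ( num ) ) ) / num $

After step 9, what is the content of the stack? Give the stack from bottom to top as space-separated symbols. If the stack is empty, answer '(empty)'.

Step 1: shift (. Stack=[(] ptr=1 lookahead=id remaining=[id * ( ( num ) / num / ( num ) ) ) / num $]
Step 2: shift id. Stack=[( id] ptr=2 lookahead=* remaining=[* ( ( num ) / num / ( num ) ) ) / num $]
Step 3: reduce F->id. Stack=[( F] ptr=2 lookahead=* remaining=[* ( ( num ) / num / ( num ) ) ) / num $]
Step 4: reduce T->F. Stack=[( T] ptr=2 lookahead=* remaining=[* ( ( num ) / num / ( num ) ) ) / num $]
Step 5: shift *. Stack=[( T *] ptr=3 lookahead=( remaining=[( ( num ) / num / ( num ) ) ) / num $]
Step 6: shift (. Stack=[( T * (] ptr=4 lookahead=( remaining=[( num ) / num / ( num ) ) ) / num $]
Step 7: shift (. Stack=[( T * ( (] ptr=5 lookahead=num remaining=[num ) / num / ( num ) ) ) / num $]
Step 8: shift num. Stack=[( T * ( ( num] ptr=6 lookahead=) remaining=[) / num / ( num ) ) ) / num $]
Step 9: reduce F->num. Stack=[( T * ( ( F] ptr=6 lookahead=) remaining=[) / num / ( num ) ) ) / num $]

Answer: ( T * ( ( F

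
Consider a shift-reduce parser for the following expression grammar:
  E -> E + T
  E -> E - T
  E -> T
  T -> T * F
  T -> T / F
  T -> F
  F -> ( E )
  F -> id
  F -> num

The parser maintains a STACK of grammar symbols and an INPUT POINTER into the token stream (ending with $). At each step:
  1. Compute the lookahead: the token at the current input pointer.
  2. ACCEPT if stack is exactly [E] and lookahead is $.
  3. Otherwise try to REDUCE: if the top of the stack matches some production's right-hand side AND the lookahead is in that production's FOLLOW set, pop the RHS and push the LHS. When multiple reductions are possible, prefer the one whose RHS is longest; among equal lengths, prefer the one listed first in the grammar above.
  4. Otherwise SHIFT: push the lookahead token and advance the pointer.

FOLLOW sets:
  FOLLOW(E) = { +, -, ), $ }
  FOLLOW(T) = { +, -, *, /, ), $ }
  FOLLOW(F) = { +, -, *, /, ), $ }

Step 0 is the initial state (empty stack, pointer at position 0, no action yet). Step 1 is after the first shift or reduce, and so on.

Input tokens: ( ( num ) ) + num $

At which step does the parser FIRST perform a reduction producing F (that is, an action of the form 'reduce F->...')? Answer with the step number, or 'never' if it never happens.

Answer: 4

Derivation:
Step 1: shift (. Stack=[(] ptr=1 lookahead=( remaining=[( num ) ) + num $]
Step 2: shift (. Stack=[( (] ptr=2 lookahead=num remaining=[num ) ) + num $]
Step 3: shift num. Stack=[( ( num] ptr=3 lookahead=) remaining=[) ) + num $]
Step 4: reduce F->num. Stack=[( ( F] ptr=3 lookahead=) remaining=[) ) + num $]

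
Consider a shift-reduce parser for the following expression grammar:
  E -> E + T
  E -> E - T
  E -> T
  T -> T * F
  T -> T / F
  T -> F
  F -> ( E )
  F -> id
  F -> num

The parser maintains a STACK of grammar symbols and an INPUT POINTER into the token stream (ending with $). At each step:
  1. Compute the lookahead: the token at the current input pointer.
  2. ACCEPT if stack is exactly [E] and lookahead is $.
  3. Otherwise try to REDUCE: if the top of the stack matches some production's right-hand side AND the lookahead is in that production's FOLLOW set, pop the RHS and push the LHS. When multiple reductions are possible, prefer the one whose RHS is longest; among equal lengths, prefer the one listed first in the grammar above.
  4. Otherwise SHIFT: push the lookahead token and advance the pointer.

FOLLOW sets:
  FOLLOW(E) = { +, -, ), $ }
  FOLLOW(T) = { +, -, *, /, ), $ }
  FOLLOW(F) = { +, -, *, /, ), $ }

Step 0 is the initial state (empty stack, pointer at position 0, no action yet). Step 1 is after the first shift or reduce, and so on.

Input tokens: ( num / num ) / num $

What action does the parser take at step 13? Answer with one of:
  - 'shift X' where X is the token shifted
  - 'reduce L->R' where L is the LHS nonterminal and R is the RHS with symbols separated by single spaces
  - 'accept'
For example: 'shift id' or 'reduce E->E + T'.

Answer: shift /

Derivation:
Step 1: shift (. Stack=[(] ptr=1 lookahead=num remaining=[num / num ) / num $]
Step 2: shift num. Stack=[( num] ptr=2 lookahead=/ remaining=[/ num ) / num $]
Step 3: reduce F->num. Stack=[( F] ptr=2 lookahead=/ remaining=[/ num ) / num $]
Step 4: reduce T->F. Stack=[( T] ptr=2 lookahead=/ remaining=[/ num ) / num $]
Step 5: shift /. Stack=[( T /] ptr=3 lookahead=num remaining=[num ) / num $]
Step 6: shift num. Stack=[( T / num] ptr=4 lookahead=) remaining=[) / num $]
Step 7: reduce F->num. Stack=[( T / F] ptr=4 lookahead=) remaining=[) / num $]
Step 8: reduce T->T / F. Stack=[( T] ptr=4 lookahead=) remaining=[) / num $]
Step 9: reduce E->T. Stack=[( E] ptr=4 lookahead=) remaining=[) / num $]
Step 10: shift ). Stack=[( E )] ptr=5 lookahead=/ remaining=[/ num $]
Step 11: reduce F->( E ). Stack=[F] ptr=5 lookahead=/ remaining=[/ num $]
Step 12: reduce T->F. Stack=[T] ptr=5 lookahead=/ remaining=[/ num $]
Step 13: shift /. Stack=[T /] ptr=6 lookahead=num remaining=[num $]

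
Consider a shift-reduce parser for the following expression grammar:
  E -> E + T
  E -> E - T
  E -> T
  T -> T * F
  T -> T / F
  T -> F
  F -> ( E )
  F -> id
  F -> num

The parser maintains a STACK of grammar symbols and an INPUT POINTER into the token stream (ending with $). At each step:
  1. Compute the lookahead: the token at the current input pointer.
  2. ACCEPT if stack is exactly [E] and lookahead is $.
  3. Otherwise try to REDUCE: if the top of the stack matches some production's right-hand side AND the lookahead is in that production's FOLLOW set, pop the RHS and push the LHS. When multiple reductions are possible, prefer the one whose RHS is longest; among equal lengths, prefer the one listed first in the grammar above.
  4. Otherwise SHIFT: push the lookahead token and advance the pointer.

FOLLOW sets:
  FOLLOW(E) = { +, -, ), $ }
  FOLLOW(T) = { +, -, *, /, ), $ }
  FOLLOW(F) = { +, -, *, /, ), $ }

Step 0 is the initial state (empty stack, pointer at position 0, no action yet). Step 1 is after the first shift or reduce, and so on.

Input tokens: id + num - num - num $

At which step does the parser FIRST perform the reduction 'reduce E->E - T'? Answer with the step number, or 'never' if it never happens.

Answer: 14

Derivation:
Step 1: shift id. Stack=[id] ptr=1 lookahead=+ remaining=[+ num - num - num $]
Step 2: reduce F->id. Stack=[F] ptr=1 lookahead=+ remaining=[+ num - num - num $]
Step 3: reduce T->F. Stack=[T] ptr=1 lookahead=+ remaining=[+ num - num - num $]
Step 4: reduce E->T. Stack=[E] ptr=1 lookahead=+ remaining=[+ num - num - num $]
Step 5: shift +. Stack=[E +] ptr=2 lookahead=num remaining=[num - num - num $]
Step 6: shift num. Stack=[E + num] ptr=3 lookahead=- remaining=[- num - num $]
Step 7: reduce F->num. Stack=[E + F] ptr=3 lookahead=- remaining=[- num - num $]
Step 8: reduce T->F. Stack=[E + T] ptr=3 lookahead=- remaining=[- num - num $]
Step 9: reduce E->E + T. Stack=[E] ptr=3 lookahead=- remaining=[- num - num $]
Step 10: shift -. Stack=[E -] ptr=4 lookahead=num remaining=[num - num $]
Step 11: shift num. Stack=[E - num] ptr=5 lookahead=- remaining=[- num $]
Step 12: reduce F->num. Stack=[E - F] ptr=5 lookahead=- remaining=[- num $]
Step 13: reduce T->F. Stack=[E - T] ptr=5 lookahead=- remaining=[- num $]
Step 14: reduce E->E - T. Stack=[E] ptr=5 lookahead=- remaining=[- num $]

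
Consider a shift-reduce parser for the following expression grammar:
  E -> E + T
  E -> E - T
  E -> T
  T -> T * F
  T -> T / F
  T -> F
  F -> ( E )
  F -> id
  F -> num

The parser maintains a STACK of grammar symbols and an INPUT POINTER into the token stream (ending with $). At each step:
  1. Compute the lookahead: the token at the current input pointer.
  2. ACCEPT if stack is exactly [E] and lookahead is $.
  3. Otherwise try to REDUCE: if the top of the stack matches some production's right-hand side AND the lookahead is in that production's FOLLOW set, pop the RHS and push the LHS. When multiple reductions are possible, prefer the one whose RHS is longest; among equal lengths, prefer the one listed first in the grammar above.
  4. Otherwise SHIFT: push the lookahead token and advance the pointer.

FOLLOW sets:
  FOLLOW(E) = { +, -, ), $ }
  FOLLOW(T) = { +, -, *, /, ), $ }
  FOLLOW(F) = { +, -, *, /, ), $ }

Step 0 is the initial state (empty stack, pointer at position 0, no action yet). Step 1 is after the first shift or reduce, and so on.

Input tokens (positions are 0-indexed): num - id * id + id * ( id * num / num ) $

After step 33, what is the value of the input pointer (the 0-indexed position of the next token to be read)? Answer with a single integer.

Answer: 15

Derivation:
Step 1: shift num. Stack=[num] ptr=1 lookahead=- remaining=[- id * id + id * ( id * num / num ) $]
Step 2: reduce F->num. Stack=[F] ptr=1 lookahead=- remaining=[- id * id + id * ( id * num / num ) $]
Step 3: reduce T->F. Stack=[T] ptr=1 lookahead=- remaining=[- id * id + id * ( id * num / num ) $]
Step 4: reduce E->T. Stack=[E] ptr=1 lookahead=- remaining=[- id * id + id * ( id * num / num ) $]
Step 5: shift -. Stack=[E -] ptr=2 lookahead=id remaining=[id * id + id * ( id * num / num ) $]
Step 6: shift id. Stack=[E - id] ptr=3 lookahead=* remaining=[* id + id * ( id * num / num ) $]
Step 7: reduce F->id. Stack=[E - F] ptr=3 lookahead=* remaining=[* id + id * ( id * num / num ) $]
Step 8: reduce T->F. Stack=[E - T] ptr=3 lookahead=* remaining=[* id + id * ( id * num / num ) $]
Step 9: shift *. Stack=[E - T *] ptr=4 lookahead=id remaining=[id + id * ( id * num / num ) $]
Step 10: shift id. Stack=[E - T * id] ptr=5 lookahead=+ remaining=[+ id * ( id * num / num ) $]
Step 11: reduce F->id. Stack=[E - T * F] ptr=5 lookahead=+ remaining=[+ id * ( id * num / num ) $]
Step 12: reduce T->T * F. Stack=[E - T] ptr=5 lookahead=+ remaining=[+ id * ( id * num / num ) $]
Step 13: reduce E->E - T. Stack=[E] ptr=5 lookahead=+ remaining=[+ id * ( id * num / num ) $]
Step 14: shift +. Stack=[E +] ptr=6 lookahead=id remaining=[id * ( id * num / num ) $]
Step 15: shift id. Stack=[E + id] ptr=7 lookahead=* remaining=[* ( id * num / num ) $]
Step 16: reduce F->id. Stack=[E + F] ptr=7 lookahead=* remaining=[* ( id * num / num ) $]
Step 17: reduce T->F. Stack=[E + T] ptr=7 lookahead=* remaining=[* ( id * num / num ) $]
Step 18: shift *. Stack=[E + T *] ptr=8 lookahead=( remaining=[( id * num / num ) $]
Step 19: shift (. Stack=[E + T * (] ptr=9 lookahead=id remaining=[id * num / num ) $]
Step 20: shift id. Stack=[E + T * ( id] ptr=10 lookahead=* remaining=[* num / num ) $]
Step 21: reduce F->id. Stack=[E + T * ( F] ptr=10 lookahead=* remaining=[* num / num ) $]
Step 22: reduce T->F. Stack=[E + T * ( T] ptr=10 lookahead=* remaining=[* num / num ) $]
Step 23: shift *. Stack=[E + T * ( T *] ptr=11 lookahead=num remaining=[num / num ) $]
Step 24: shift num. Stack=[E + T * ( T * num] ptr=12 lookahead=/ remaining=[/ num ) $]
Step 25: reduce F->num. Stack=[E + T * ( T * F] ptr=12 lookahead=/ remaining=[/ num ) $]
Step 26: reduce T->T * F. Stack=[E + T * ( T] ptr=12 lookahead=/ remaining=[/ num ) $]
Step 27: shift /. Stack=[E + T * ( T /] ptr=13 lookahead=num remaining=[num ) $]
Step 28: shift num. Stack=[E + T * ( T / num] ptr=14 lookahead=) remaining=[) $]
Step 29: reduce F->num. Stack=[E + T * ( T / F] ptr=14 lookahead=) remaining=[) $]
Step 30: reduce T->T / F. Stack=[E + T * ( T] ptr=14 lookahead=) remaining=[) $]
Step 31: reduce E->T. Stack=[E + T * ( E] ptr=14 lookahead=) remaining=[) $]
Step 32: shift ). Stack=[E + T * ( E )] ptr=15 lookahead=$ remaining=[$]
Step 33: reduce F->( E ). Stack=[E + T * F] ptr=15 lookahead=$ remaining=[$]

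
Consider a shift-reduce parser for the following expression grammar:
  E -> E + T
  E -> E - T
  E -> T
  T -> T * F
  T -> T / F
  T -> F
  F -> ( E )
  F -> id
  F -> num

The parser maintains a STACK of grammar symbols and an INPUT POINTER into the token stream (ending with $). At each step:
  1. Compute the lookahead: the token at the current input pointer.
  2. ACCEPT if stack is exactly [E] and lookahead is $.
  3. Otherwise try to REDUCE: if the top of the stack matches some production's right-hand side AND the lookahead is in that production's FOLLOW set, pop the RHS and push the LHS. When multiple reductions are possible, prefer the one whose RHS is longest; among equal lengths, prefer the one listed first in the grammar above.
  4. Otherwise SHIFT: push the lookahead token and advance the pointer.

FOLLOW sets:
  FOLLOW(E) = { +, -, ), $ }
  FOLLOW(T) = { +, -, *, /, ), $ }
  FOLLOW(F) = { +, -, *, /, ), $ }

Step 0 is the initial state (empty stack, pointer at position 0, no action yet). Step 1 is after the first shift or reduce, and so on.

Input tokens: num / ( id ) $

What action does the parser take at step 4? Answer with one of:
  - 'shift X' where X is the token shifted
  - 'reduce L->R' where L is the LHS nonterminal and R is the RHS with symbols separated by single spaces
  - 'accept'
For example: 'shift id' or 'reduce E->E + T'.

Answer: shift /

Derivation:
Step 1: shift num. Stack=[num] ptr=1 lookahead=/ remaining=[/ ( id ) $]
Step 2: reduce F->num. Stack=[F] ptr=1 lookahead=/ remaining=[/ ( id ) $]
Step 3: reduce T->F. Stack=[T] ptr=1 lookahead=/ remaining=[/ ( id ) $]
Step 4: shift /. Stack=[T /] ptr=2 lookahead=( remaining=[( id ) $]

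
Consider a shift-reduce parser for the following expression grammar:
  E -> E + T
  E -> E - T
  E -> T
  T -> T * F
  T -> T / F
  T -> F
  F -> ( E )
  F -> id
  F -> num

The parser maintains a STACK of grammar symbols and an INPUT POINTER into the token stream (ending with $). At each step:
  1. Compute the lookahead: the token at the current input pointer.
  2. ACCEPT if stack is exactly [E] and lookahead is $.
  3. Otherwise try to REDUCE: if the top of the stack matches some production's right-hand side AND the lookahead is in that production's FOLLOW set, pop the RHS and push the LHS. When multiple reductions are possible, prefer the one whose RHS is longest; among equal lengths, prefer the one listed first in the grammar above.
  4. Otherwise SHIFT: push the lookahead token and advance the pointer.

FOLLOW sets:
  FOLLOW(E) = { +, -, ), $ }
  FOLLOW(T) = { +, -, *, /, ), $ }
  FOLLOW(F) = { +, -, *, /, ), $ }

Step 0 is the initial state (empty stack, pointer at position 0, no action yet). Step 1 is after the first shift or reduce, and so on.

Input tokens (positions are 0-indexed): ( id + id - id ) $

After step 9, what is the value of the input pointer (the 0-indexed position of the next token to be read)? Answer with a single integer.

Step 1: shift (. Stack=[(] ptr=1 lookahead=id remaining=[id + id - id ) $]
Step 2: shift id. Stack=[( id] ptr=2 lookahead=+ remaining=[+ id - id ) $]
Step 3: reduce F->id. Stack=[( F] ptr=2 lookahead=+ remaining=[+ id - id ) $]
Step 4: reduce T->F. Stack=[( T] ptr=2 lookahead=+ remaining=[+ id - id ) $]
Step 5: reduce E->T. Stack=[( E] ptr=2 lookahead=+ remaining=[+ id - id ) $]
Step 6: shift +. Stack=[( E +] ptr=3 lookahead=id remaining=[id - id ) $]
Step 7: shift id. Stack=[( E + id] ptr=4 lookahead=- remaining=[- id ) $]
Step 8: reduce F->id. Stack=[( E + F] ptr=4 lookahead=- remaining=[- id ) $]
Step 9: reduce T->F. Stack=[( E + T] ptr=4 lookahead=- remaining=[- id ) $]

Answer: 4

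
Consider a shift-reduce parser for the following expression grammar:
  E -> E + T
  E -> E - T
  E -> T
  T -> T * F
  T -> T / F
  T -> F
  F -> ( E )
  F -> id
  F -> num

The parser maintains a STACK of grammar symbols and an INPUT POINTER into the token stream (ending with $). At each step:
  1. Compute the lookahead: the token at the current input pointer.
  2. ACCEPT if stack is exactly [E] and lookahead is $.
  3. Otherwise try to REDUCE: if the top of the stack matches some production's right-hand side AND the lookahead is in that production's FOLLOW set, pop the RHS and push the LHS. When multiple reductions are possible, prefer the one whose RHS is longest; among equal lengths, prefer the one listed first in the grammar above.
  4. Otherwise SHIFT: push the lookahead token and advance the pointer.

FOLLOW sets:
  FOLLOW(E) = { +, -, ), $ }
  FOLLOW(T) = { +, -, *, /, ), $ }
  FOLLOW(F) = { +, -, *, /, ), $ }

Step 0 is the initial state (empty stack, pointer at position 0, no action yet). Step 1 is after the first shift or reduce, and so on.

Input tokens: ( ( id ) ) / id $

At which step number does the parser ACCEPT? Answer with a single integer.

Answer: 19

Derivation:
Step 1: shift (. Stack=[(] ptr=1 lookahead=( remaining=[( id ) ) / id $]
Step 2: shift (. Stack=[( (] ptr=2 lookahead=id remaining=[id ) ) / id $]
Step 3: shift id. Stack=[( ( id] ptr=3 lookahead=) remaining=[) ) / id $]
Step 4: reduce F->id. Stack=[( ( F] ptr=3 lookahead=) remaining=[) ) / id $]
Step 5: reduce T->F. Stack=[( ( T] ptr=3 lookahead=) remaining=[) ) / id $]
Step 6: reduce E->T. Stack=[( ( E] ptr=3 lookahead=) remaining=[) ) / id $]
Step 7: shift ). Stack=[( ( E )] ptr=4 lookahead=) remaining=[) / id $]
Step 8: reduce F->( E ). Stack=[( F] ptr=4 lookahead=) remaining=[) / id $]
Step 9: reduce T->F. Stack=[( T] ptr=4 lookahead=) remaining=[) / id $]
Step 10: reduce E->T. Stack=[( E] ptr=4 lookahead=) remaining=[) / id $]
Step 11: shift ). Stack=[( E )] ptr=5 lookahead=/ remaining=[/ id $]
Step 12: reduce F->( E ). Stack=[F] ptr=5 lookahead=/ remaining=[/ id $]
Step 13: reduce T->F. Stack=[T] ptr=5 lookahead=/ remaining=[/ id $]
Step 14: shift /. Stack=[T /] ptr=6 lookahead=id remaining=[id $]
Step 15: shift id. Stack=[T / id] ptr=7 lookahead=$ remaining=[$]
Step 16: reduce F->id. Stack=[T / F] ptr=7 lookahead=$ remaining=[$]
Step 17: reduce T->T / F. Stack=[T] ptr=7 lookahead=$ remaining=[$]
Step 18: reduce E->T. Stack=[E] ptr=7 lookahead=$ remaining=[$]
Step 19: accept. Stack=[E] ptr=7 lookahead=$ remaining=[$]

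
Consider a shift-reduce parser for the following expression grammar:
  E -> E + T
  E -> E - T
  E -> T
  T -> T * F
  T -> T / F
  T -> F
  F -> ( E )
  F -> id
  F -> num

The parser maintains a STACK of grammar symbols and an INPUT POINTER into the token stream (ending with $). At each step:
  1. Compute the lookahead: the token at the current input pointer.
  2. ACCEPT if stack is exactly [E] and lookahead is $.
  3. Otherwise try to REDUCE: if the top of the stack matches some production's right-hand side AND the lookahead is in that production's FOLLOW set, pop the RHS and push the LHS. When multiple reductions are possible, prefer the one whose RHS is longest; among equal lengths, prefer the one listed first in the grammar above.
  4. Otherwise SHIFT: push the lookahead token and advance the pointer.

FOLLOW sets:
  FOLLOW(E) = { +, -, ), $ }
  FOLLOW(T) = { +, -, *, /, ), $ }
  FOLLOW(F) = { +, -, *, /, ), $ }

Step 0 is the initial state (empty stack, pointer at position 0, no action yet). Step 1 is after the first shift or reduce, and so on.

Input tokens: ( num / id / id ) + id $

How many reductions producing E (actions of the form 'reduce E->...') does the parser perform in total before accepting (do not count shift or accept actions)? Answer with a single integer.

Step 1: shift (. Stack=[(] ptr=1 lookahead=num remaining=[num / id / id ) + id $]
Step 2: shift num. Stack=[( num] ptr=2 lookahead=/ remaining=[/ id / id ) + id $]
Step 3: reduce F->num. Stack=[( F] ptr=2 lookahead=/ remaining=[/ id / id ) + id $]
Step 4: reduce T->F. Stack=[( T] ptr=2 lookahead=/ remaining=[/ id / id ) + id $]
Step 5: shift /. Stack=[( T /] ptr=3 lookahead=id remaining=[id / id ) + id $]
Step 6: shift id. Stack=[( T / id] ptr=4 lookahead=/ remaining=[/ id ) + id $]
Step 7: reduce F->id. Stack=[( T / F] ptr=4 lookahead=/ remaining=[/ id ) + id $]
Step 8: reduce T->T / F. Stack=[( T] ptr=4 lookahead=/ remaining=[/ id ) + id $]
Step 9: shift /. Stack=[( T /] ptr=5 lookahead=id remaining=[id ) + id $]
Step 10: shift id. Stack=[( T / id] ptr=6 lookahead=) remaining=[) + id $]
Step 11: reduce F->id. Stack=[( T / F] ptr=6 lookahead=) remaining=[) + id $]
Step 12: reduce T->T / F. Stack=[( T] ptr=6 lookahead=) remaining=[) + id $]
Step 13: reduce E->T. Stack=[( E] ptr=6 lookahead=) remaining=[) + id $]
Step 14: shift ). Stack=[( E )] ptr=7 lookahead=+ remaining=[+ id $]
Step 15: reduce F->( E ). Stack=[F] ptr=7 lookahead=+ remaining=[+ id $]
Step 16: reduce T->F. Stack=[T] ptr=7 lookahead=+ remaining=[+ id $]
Step 17: reduce E->T. Stack=[E] ptr=7 lookahead=+ remaining=[+ id $]
Step 18: shift +. Stack=[E +] ptr=8 lookahead=id remaining=[id $]
Step 19: shift id. Stack=[E + id] ptr=9 lookahead=$ remaining=[$]
Step 20: reduce F->id. Stack=[E + F] ptr=9 lookahead=$ remaining=[$]
Step 21: reduce T->F. Stack=[E + T] ptr=9 lookahead=$ remaining=[$]
Step 22: reduce E->E + T. Stack=[E] ptr=9 lookahead=$ remaining=[$]
Step 23: accept. Stack=[E] ptr=9 lookahead=$ remaining=[$]

Answer: 3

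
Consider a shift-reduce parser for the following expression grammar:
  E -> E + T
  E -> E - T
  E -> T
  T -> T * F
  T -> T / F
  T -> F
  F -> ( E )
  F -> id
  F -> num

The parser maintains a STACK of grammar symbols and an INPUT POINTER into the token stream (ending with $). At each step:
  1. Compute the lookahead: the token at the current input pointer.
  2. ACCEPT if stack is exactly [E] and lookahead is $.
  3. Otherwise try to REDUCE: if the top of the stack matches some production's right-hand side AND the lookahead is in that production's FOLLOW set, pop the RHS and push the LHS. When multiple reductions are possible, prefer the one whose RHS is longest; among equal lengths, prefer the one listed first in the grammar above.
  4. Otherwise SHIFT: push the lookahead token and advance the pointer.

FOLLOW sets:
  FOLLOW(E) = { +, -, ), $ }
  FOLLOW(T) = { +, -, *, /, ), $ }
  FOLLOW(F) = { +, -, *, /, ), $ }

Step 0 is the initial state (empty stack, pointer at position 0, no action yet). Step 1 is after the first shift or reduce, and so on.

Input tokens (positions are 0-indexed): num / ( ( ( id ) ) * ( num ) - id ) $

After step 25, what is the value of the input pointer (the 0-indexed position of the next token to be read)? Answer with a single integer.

Step 1: shift num. Stack=[num] ptr=1 lookahead=/ remaining=[/ ( ( ( id ) ) * ( num ) - id ) $]
Step 2: reduce F->num. Stack=[F] ptr=1 lookahead=/ remaining=[/ ( ( ( id ) ) * ( num ) - id ) $]
Step 3: reduce T->F. Stack=[T] ptr=1 lookahead=/ remaining=[/ ( ( ( id ) ) * ( num ) - id ) $]
Step 4: shift /. Stack=[T /] ptr=2 lookahead=( remaining=[( ( ( id ) ) * ( num ) - id ) $]
Step 5: shift (. Stack=[T / (] ptr=3 lookahead=( remaining=[( ( id ) ) * ( num ) - id ) $]
Step 6: shift (. Stack=[T / ( (] ptr=4 lookahead=( remaining=[( id ) ) * ( num ) - id ) $]
Step 7: shift (. Stack=[T / ( ( (] ptr=5 lookahead=id remaining=[id ) ) * ( num ) - id ) $]
Step 8: shift id. Stack=[T / ( ( ( id] ptr=6 lookahead=) remaining=[) ) * ( num ) - id ) $]
Step 9: reduce F->id. Stack=[T / ( ( ( F] ptr=6 lookahead=) remaining=[) ) * ( num ) - id ) $]
Step 10: reduce T->F. Stack=[T / ( ( ( T] ptr=6 lookahead=) remaining=[) ) * ( num ) - id ) $]
Step 11: reduce E->T. Stack=[T / ( ( ( E] ptr=6 lookahead=) remaining=[) ) * ( num ) - id ) $]
Step 12: shift ). Stack=[T / ( ( ( E )] ptr=7 lookahead=) remaining=[) * ( num ) - id ) $]
Step 13: reduce F->( E ). Stack=[T / ( ( F] ptr=7 lookahead=) remaining=[) * ( num ) - id ) $]
Step 14: reduce T->F. Stack=[T / ( ( T] ptr=7 lookahead=) remaining=[) * ( num ) - id ) $]
Step 15: reduce E->T. Stack=[T / ( ( E] ptr=7 lookahead=) remaining=[) * ( num ) - id ) $]
Step 16: shift ). Stack=[T / ( ( E )] ptr=8 lookahead=* remaining=[* ( num ) - id ) $]
Step 17: reduce F->( E ). Stack=[T / ( F] ptr=8 lookahead=* remaining=[* ( num ) - id ) $]
Step 18: reduce T->F. Stack=[T / ( T] ptr=8 lookahead=* remaining=[* ( num ) - id ) $]
Step 19: shift *. Stack=[T / ( T *] ptr=9 lookahead=( remaining=[( num ) - id ) $]
Step 20: shift (. Stack=[T / ( T * (] ptr=10 lookahead=num remaining=[num ) - id ) $]
Step 21: shift num. Stack=[T / ( T * ( num] ptr=11 lookahead=) remaining=[) - id ) $]
Step 22: reduce F->num. Stack=[T / ( T * ( F] ptr=11 lookahead=) remaining=[) - id ) $]
Step 23: reduce T->F. Stack=[T / ( T * ( T] ptr=11 lookahead=) remaining=[) - id ) $]
Step 24: reduce E->T. Stack=[T / ( T * ( E] ptr=11 lookahead=) remaining=[) - id ) $]
Step 25: shift ). Stack=[T / ( T * ( E )] ptr=12 lookahead=- remaining=[- id ) $]

Answer: 12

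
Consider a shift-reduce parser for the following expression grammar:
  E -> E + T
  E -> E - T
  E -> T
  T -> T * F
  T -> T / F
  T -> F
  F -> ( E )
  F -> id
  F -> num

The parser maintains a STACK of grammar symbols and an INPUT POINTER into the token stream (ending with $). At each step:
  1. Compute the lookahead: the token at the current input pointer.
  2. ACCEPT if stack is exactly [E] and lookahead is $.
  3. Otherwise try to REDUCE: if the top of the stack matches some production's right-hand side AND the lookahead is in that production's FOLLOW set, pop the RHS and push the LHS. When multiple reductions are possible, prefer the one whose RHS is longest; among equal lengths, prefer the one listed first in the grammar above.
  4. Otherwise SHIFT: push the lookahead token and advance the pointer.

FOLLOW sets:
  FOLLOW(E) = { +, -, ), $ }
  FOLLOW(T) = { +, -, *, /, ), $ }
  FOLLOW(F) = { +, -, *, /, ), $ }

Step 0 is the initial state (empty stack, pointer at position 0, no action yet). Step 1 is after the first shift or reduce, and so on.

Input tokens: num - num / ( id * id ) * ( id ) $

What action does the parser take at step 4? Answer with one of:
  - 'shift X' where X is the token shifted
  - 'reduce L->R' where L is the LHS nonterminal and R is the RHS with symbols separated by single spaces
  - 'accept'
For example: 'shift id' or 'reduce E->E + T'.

Answer: reduce E->T

Derivation:
Step 1: shift num. Stack=[num] ptr=1 lookahead=- remaining=[- num / ( id * id ) * ( id ) $]
Step 2: reduce F->num. Stack=[F] ptr=1 lookahead=- remaining=[- num / ( id * id ) * ( id ) $]
Step 3: reduce T->F. Stack=[T] ptr=1 lookahead=- remaining=[- num / ( id * id ) * ( id ) $]
Step 4: reduce E->T. Stack=[E] ptr=1 lookahead=- remaining=[- num / ( id * id ) * ( id ) $]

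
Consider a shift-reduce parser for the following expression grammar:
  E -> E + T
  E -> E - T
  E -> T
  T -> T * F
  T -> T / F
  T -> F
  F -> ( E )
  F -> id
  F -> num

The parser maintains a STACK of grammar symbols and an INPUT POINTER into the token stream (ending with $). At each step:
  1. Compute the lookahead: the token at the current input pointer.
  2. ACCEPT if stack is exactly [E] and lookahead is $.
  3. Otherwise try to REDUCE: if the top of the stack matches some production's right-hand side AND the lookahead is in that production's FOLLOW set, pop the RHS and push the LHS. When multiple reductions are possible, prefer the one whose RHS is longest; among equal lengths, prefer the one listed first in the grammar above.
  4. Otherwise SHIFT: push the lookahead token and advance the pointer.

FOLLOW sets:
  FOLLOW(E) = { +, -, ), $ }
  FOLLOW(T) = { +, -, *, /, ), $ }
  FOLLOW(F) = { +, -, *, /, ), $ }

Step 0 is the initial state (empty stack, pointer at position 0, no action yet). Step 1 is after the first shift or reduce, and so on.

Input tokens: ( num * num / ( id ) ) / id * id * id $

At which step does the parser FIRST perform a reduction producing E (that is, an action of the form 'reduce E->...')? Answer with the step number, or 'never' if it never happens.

Step 1: shift (. Stack=[(] ptr=1 lookahead=num remaining=[num * num / ( id ) ) / id * id * id $]
Step 2: shift num. Stack=[( num] ptr=2 lookahead=* remaining=[* num / ( id ) ) / id * id * id $]
Step 3: reduce F->num. Stack=[( F] ptr=2 lookahead=* remaining=[* num / ( id ) ) / id * id * id $]
Step 4: reduce T->F. Stack=[( T] ptr=2 lookahead=* remaining=[* num / ( id ) ) / id * id * id $]
Step 5: shift *. Stack=[( T *] ptr=3 lookahead=num remaining=[num / ( id ) ) / id * id * id $]
Step 6: shift num. Stack=[( T * num] ptr=4 lookahead=/ remaining=[/ ( id ) ) / id * id * id $]
Step 7: reduce F->num. Stack=[( T * F] ptr=4 lookahead=/ remaining=[/ ( id ) ) / id * id * id $]
Step 8: reduce T->T * F. Stack=[( T] ptr=4 lookahead=/ remaining=[/ ( id ) ) / id * id * id $]
Step 9: shift /. Stack=[( T /] ptr=5 lookahead=( remaining=[( id ) ) / id * id * id $]
Step 10: shift (. Stack=[( T / (] ptr=6 lookahead=id remaining=[id ) ) / id * id * id $]
Step 11: shift id. Stack=[( T / ( id] ptr=7 lookahead=) remaining=[) ) / id * id * id $]
Step 12: reduce F->id. Stack=[( T / ( F] ptr=7 lookahead=) remaining=[) ) / id * id * id $]
Step 13: reduce T->F. Stack=[( T / ( T] ptr=7 lookahead=) remaining=[) ) / id * id * id $]
Step 14: reduce E->T. Stack=[( T / ( E] ptr=7 lookahead=) remaining=[) ) / id * id * id $]

Answer: 14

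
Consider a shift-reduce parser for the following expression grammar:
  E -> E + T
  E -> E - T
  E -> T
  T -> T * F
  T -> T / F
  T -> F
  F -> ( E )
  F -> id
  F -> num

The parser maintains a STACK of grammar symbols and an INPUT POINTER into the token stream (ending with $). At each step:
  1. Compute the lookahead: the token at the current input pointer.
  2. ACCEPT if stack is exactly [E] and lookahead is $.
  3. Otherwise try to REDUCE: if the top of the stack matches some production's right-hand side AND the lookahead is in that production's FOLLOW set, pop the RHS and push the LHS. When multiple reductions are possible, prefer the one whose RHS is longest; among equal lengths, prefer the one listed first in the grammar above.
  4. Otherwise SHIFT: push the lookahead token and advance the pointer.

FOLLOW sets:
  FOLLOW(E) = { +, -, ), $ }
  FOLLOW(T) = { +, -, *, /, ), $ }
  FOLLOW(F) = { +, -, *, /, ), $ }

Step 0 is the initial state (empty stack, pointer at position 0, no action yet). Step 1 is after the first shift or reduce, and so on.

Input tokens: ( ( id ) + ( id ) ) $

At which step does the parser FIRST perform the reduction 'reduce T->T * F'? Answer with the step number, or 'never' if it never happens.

Step 1: shift (. Stack=[(] ptr=1 lookahead=( remaining=[( id ) + ( id ) ) $]
Step 2: shift (. Stack=[( (] ptr=2 lookahead=id remaining=[id ) + ( id ) ) $]
Step 3: shift id. Stack=[( ( id] ptr=3 lookahead=) remaining=[) + ( id ) ) $]
Step 4: reduce F->id. Stack=[( ( F] ptr=3 lookahead=) remaining=[) + ( id ) ) $]
Step 5: reduce T->F. Stack=[( ( T] ptr=3 lookahead=) remaining=[) + ( id ) ) $]
Step 6: reduce E->T. Stack=[( ( E] ptr=3 lookahead=) remaining=[) + ( id ) ) $]
Step 7: shift ). Stack=[( ( E )] ptr=4 lookahead=+ remaining=[+ ( id ) ) $]
Step 8: reduce F->( E ). Stack=[( F] ptr=4 lookahead=+ remaining=[+ ( id ) ) $]
Step 9: reduce T->F. Stack=[( T] ptr=4 lookahead=+ remaining=[+ ( id ) ) $]
Step 10: reduce E->T. Stack=[( E] ptr=4 lookahead=+ remaining=[+ ( id ) ) $]
Step 11: shift +. Stack=[( E +] ptr=5 lookahead=( remaining=[( id ) ) $]
Step 12: shift (. Stack=[( E + (] ptr=6 lookahead=id remaining=[id ) ) $]
Step 13: shift id. Stack=[( E + ( id] ptr=7 lookahead=) remaining=[) ) $]
Step 14: reduce F->id. Stack=[( E + ( F] ptr=7 lookahead=) remaining=[) ) $]
Step 15: reduce T->F. Stack=[( E + ( T] ptr=7 lookahead=) remaining=[) ) $]
Step 16: reduce E->T. Stack=[( E + ( E] ptr=7 lookahead=) remaining=[) ) $]
Step 17: shift ). Stack=[( E + ( E )] ptr=8 lookahead=) remaining=[) $]
Step 18: reduce F->( E ). Stack=[( E + F] ptr=8 lookahead=) remaining=[) $]
Step 19: reduce T->F. Stack=[( E + T] ptr=8 lookahead=) remaining=[) $]
Step 20: reduce E->E + T. Stack=[( E] ptr=8 lookahead=) remaining=[) $]
Step 21: shift ). Stack=[( E )] ptr=9 lookahead=$ remaining=[$]
Step 22: reduce F->( E ). Stack=[F] ptr=9 lookahead=$ remaining=[$]
Step 23: reduce T->F. Stack=[T] ptr=9 lookahead=$ remaining=[$]
Step 24: reduce E->T. Stack=[E] ptr=9 lookahead=$ remaining=[$]
Step 25: accept. Stack=[E] ptr=9 lookahead=$ remaining=[$]

Answer: never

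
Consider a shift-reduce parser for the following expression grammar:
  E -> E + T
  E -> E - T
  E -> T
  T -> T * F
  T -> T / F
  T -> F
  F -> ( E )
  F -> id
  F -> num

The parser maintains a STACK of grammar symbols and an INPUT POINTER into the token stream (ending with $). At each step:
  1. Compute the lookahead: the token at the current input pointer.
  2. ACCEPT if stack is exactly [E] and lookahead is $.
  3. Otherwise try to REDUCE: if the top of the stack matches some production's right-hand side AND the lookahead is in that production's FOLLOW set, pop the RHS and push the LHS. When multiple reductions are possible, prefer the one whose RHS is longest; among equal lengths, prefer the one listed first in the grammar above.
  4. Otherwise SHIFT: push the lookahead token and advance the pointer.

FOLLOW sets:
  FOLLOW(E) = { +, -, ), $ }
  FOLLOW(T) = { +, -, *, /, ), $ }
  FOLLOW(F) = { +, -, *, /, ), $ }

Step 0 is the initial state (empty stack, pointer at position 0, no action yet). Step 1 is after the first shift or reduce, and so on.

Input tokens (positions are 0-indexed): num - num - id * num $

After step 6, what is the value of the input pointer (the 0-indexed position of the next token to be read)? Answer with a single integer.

Step 1: shift num. Stack=[num] ptr=1 lookahead=- remaining=[- num - id * num $]
Step 2: reduce F->num. Stack=[F] ptr=1 lookahead=- remaining=[- num - id * num $]
Step 3: reduce T->F. Stack=[T] ptr=1 lookahead=- remaining=[- num - id * num $]
Step 4: reduce E->T. Stack=[E] ptr=1 lookahead=- remaining=[- num - id * num $]
Step 5: shift -. Stack=[E -] ptr=2 lookahead=num remaining=[num - id * num $]
Step 6: shift num. Stack=[E - num] ptr=3 lookahead=- remaining=[- id * num $]

Answer: 3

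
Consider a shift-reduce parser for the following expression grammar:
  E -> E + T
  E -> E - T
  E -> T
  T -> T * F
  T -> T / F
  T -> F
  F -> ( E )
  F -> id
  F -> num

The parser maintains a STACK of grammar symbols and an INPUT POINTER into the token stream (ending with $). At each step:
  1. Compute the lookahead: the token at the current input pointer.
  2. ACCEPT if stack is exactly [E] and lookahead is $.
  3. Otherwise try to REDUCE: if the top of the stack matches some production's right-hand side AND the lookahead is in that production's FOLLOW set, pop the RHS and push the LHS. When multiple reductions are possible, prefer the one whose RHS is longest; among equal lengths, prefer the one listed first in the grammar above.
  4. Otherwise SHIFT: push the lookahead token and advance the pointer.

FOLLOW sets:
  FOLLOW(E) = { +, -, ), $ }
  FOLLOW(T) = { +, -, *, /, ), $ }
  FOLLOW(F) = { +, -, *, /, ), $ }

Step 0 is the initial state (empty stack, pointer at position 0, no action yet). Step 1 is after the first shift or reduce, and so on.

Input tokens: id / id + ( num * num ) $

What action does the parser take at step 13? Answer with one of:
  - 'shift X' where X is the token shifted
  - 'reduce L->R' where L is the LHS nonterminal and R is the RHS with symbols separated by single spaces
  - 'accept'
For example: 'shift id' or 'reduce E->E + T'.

Step 1: shift id. Stack=[id] ptr=1 lookahead=/ remaining=[/ id + ( num * num ) $]
Step 2: reduce F->id. Stack=[F] ptr=1 lookahead=/ remaining=[/ id + ( num * num ) $]
Step 3: reduce T->F. Stack=[T] ptr=1 lookahead=/ remaining=[/ id + ( num * num ) $]
Step 4: shift /. Stack=[T /] ptr=2 lookahead=id remaining=[id + ( num * num ) $]
Step 5: shift id. Stack=[T / id] ptr=3 lookahead=+ remaining=[+ ( num * num ) $]
Step 6: reduce F->id. Stack=[T / F] ptr=3 lookahead=+ remaining=[+ ( num * num ) $]
Step 7: reduce T->T / F. Stack=[T] ptr=3 lookahead=+ remaining=[+ ( num * num ) $]
Step 8: reduce E->T. Stack=[E] ptr=3 lookahead=+ remaining=[+ ( num * num ) $]
Step 9: shift +. Stack=[E +] ptr=4 lookahead=( remaining=[( num * num ) $]
Step 10: shift (. Stack=[E + (] ptr=5 lookahead=num remaining=[num * num ) $]
Step 11: shift num. Stack=[E + ( num] ptr=6 lookahead=* remaining=[* num ) $]
Step 12: reduce F->num. Stack=[E + ( F] ptr=6 lookahead=* remaining=[* num ) $]
Step 13: reduce T->F. Stack=[E + ( T] ptr=6 lookahead=* remaining=[* num ) $]

Answer: reduce T->F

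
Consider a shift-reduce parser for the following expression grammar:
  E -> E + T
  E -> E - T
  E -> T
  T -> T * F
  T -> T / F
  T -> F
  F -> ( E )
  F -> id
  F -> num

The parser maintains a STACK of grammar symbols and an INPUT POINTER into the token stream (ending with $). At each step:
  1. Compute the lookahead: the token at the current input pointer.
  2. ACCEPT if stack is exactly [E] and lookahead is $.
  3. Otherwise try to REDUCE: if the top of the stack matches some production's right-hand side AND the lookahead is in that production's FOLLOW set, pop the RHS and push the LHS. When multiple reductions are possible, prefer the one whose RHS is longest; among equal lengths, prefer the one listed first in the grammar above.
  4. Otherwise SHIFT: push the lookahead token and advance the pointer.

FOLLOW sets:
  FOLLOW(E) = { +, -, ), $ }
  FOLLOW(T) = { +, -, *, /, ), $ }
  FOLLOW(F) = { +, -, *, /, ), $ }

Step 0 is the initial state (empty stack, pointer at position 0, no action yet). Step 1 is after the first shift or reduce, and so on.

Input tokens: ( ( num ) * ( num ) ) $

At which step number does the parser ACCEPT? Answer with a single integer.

Answer: 24

Derivation:
Step 1: shift (. Stack=[(] ptr=1 lookahead=( remaining=[( num ) * ( num ) ) $]
Step 2: shift (. Stack=[( (] ptr=2 lookahead=num remaining=[num ) * ( num ) ) $]
Step 3: shift num. Stack=[( ( num] ptr=3 lookahead=) remaining=[) * ( num ) ) $]
Step 4: reduce F->num. Stack=[( ( F] ptr=3 lookahead=) remaining=[) * ( num ) ) $]
Step 5: reduce T->F. Stack=[( ( T] ptr=3 lookahead=) remaining=[) * ( num ) ) $]
Step 6: reduce E->T. Stack=[( ( E] ptr=3 lookahead=) remaining=[) * ( num ) ) $]
Step 7: shift ). Stack=[( ( E )] ptr=4 lookahead=* remaining=[* ( num ) ) $]
Step 8: reduce F->( E ). Stack=[( F] ptr=4 lookahead=* remaining=[* ( num ) ) $]
Step 9: reduce T->F. Stack=[( T] ptr=4 lookahead=* remaining=[* ( num ) ) $]
Step 10: shift *. Stack=[( T *] ptr=5 lookahead=( remaining=[( num ) ) $]
Step 11: shift (. Stack=[( T * (] ptr=6 lookahead=num remaining=[num ) ) $]
Step 12: shift num. Stack=[( T * ( num] ptr=7 lookahead=) remaining=[) ) $]
Step 13: reduce F->num. Stack=[( T * ( F] ptr=7 lookahead=) remaining=[) ) $]
Step 14: reduce T->F. Stack=[( T * ( T] ptr=7 lookahead=) remaining=[) ) $]
Step 15: reduce E->T. Stack=[( T * ( E] ptr=7 lookahead=) remaining=[) ) $]
Step 16: shift ). Stack=[( T * ( E )] ptr=8 lookahead=) remaining=[) $]
Step 17: reduce F->( E ). Stack=[( T * F] ptr=8 lookahead=) remaining=[) $]
Step 18: reduce T->T * F. Stack=[( T] ptr=8 lookahead=) remaining=[) $]
Step 19: reduce E->T. Stack=[( E] ptr=8 lookahead=) remaining=[) $]
Step 20: shift ). Stack=[( E )] ptr=9 lookahead=$ remaining=[$]
Step 21: reduce F->( E ). Stack=[F] ptr=9 lookahead=$ remaining=[$]
Step 22: reduce T->F. Stack=[T] ptr=9 lookahead=$ remaining=[$]
Step 23: reduce E->T. Stack=[E] ptr=9 lookahead=$ remaining=[$]
Step 24: accept. Stack=[E] ptr=9 lookahead=$ remaining=[$]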